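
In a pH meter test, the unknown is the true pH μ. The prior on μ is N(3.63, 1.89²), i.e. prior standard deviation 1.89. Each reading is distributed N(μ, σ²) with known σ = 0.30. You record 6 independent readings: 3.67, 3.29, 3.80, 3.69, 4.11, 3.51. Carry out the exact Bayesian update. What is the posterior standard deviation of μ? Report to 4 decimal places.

For Normal data with known variance σ², a Normal(μ₀, σ₀²) prior on μ is conjugate. Posterior precision = 1/σ₀² + n/σ²; posterior mean is the precision-weighted average of μ₀ and x̄.
σ₀² = 1.89² = 3.5721, σ² = 0.30² = 0.09; σ² + n·σ₀² = 0.09 + 6·3.5721 = 21.5226.
Posterior precision = 1/σ₀² + n/σ² = 1/3.5721 + 6/0.09 = (σ² + n·σ₀²)/(σ₀²σ²) = 21.5226/(3.5721·0.09); posterior variance σₙ² = σ₀²σ²/(σ² + n·σ₀²) = 3.5721·0.09/21.5226 = 0.014937.
Posterior SD = √σₙ² = √(3.5721·0.09/21.5226) = 0.1222.

0.1222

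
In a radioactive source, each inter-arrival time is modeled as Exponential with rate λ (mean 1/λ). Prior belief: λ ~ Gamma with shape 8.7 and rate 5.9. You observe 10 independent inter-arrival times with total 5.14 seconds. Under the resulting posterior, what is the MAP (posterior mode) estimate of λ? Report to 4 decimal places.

With a Gamma(shape α, rate β) prior on the exponential rate λ, the posterior after n observations with total T = Σxᵢ is Gamma(α+n, β+T).
Posterior: Gamma(8.7+10, 5.9+5.14) = Gamma(18.7, 11.04).
Mode = (α−1)/β = 1.6033.

1.6033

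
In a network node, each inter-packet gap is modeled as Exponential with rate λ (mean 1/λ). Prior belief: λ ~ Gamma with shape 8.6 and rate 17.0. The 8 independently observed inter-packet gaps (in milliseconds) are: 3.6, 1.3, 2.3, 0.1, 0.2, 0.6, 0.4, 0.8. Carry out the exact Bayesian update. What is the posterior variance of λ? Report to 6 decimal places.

With a Gamma(shape α, rate β) prior on the exponential rate λ, the posterior after n observations with total T = Σxᵢ is Gamma(α+n, β+T).
Sum of observations T = 9.3 milliseconds; n = 8.
Posterior: Gamma(8.6+8, 17.0+9.3) = Gamma(16.6, 26.3).
Var = α/β² = 0.023999.

0.023999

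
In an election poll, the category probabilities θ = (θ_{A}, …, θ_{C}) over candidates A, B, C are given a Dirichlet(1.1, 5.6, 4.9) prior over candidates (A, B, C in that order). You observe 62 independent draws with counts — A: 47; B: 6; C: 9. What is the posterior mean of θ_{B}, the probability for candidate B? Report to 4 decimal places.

The Dirichlet prior is conjugate to the Multinomial likelihood: each posterior αⱼ = prior αⱼ + observed count nⱼ.
Posterior concentration: (48.1, 11.6, 13.9), total = 73.6.
E[θ_{B}|data] = α_{B}/Σα = 11.6/73.6 = 0.1576.

0.1576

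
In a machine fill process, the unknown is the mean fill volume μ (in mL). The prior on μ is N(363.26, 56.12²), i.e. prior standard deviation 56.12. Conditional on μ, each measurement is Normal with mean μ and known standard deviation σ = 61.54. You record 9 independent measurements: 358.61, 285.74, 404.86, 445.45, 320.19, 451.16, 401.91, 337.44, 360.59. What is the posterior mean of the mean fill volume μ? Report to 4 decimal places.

372.7293

For Normal data with known variance σ², a Normal(μ₀, σ₀²) prior on μ is conjugate. Posterior precision = 1/σ₀² + n/σ²; posterior mean is the precision-weighted average of μ₀ and x̄.
Σxᵢ = 358.61 + 285.74 + 404.86 + 445.45 + 320.19 + 451.16 + 401.91 + 337.44 + 360.59 = 3365.95, so n·x̄ = 3365.95.
σ₀² = 56.12² = 3149.4544, σ² = 61.54² = 3787.1716; σ² + n·σ₀² = 3787.1716 + 9·3149.4544 = 32132.2612.
Posterior mean = (μ₀/σ₀² + n·x̄/σ²)/(1/σ₀² + n/σ²) = (σ²·μ₀ + σ₀²·n·x̄)/(σ² + n·σ₀²) = (3787.1716·363.26 + 3149.4544·3365.95)/32132.2612 = 11976633.993096/32132.2612 = 372.7293.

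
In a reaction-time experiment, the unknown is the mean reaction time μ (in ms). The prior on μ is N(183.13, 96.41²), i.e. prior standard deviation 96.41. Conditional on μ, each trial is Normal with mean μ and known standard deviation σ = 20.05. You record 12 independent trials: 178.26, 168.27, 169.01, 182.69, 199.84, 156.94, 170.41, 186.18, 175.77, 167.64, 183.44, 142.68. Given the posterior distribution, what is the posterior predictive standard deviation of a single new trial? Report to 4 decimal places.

20.8658

For Normal data with known variance σ², a Normal(μ₀, σ₀²) prior on μ is conjugate. Posterior precision = 1/σ₀² + n/σ²; posterior mean is the precision-weighted average of μ₀ and x̄.
σ₀² = 96.41² = 9294.8881, σ² = 20.05² = 402.0025; σ² + n·σ₀² = 402.0025 + 12·9294.8881 = 111940.6597.
Posterior precision = 1/σ₀² + n/σ² = 1/9294.8881 + 12/402.0025 = (σ² + n·σ₀²)/(σ₀²σ²) = 111940.6597/(9294.8881·402.0025); posterior variance σₙ² = σ₀²σ²/(σ² + n·σ₀²) = 9294.8881·402.0025/111940.6597 = 33.379902.
Predictive variance for one new observation = σₙ² + σ² = 9294.8881·402.0025/111940.6597 + 402.0025 = σ²·(σ₀² + 111940.6597)/111940.6597 = 402.0025·121235.5478/111940.6597 = 435.382402; SD = √(402.0025·121235.5478/111940.6597) = 20.8658.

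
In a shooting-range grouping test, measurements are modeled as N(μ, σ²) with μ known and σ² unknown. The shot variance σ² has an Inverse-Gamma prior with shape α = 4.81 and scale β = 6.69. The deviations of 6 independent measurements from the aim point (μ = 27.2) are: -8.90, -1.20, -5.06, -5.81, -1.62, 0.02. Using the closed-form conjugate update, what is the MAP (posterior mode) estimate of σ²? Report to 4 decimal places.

8.8544

With known mean μ and an Inverse-Gamma(α, β) prior on σ², the Normal likelihood is conjugate: posterior is Inv-Gamma(α + n/2, β + Σ(xᵢ−μ)²/2).
Σ(xᵢ−μ)² = (-8.90)² + (-1.20)² + (-5.06)² + (-5.81)² + (-1.62)² + (0.02)² = 142.6345.
Posterior: Inv-Gamma(4.81 + 6/2, 6.69 + 142.6345/2) = Inv-Gamma(7.81, 78.00725).
Mode = β/(α+1) = 78.00725/8.81 = 8.8544.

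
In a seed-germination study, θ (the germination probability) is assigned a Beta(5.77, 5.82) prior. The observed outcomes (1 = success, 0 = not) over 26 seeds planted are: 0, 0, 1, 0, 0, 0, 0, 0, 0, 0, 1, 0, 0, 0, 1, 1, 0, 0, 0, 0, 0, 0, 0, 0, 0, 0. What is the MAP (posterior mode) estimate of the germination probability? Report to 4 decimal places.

0.2464

The Beta prior is conjugate to a Binomial/Bernoulli likelihood; the update adds successes to α and failures to β.
Posterior: Beta(α+k, β+n−k) = Beta(5.77+4, 5.82+22) = Beta(9.77, 27.82).
Mode of Beta(a,b) for a,b>1 is (a−1)/(a+b−2) = 8.77/35.59 = 0.2464.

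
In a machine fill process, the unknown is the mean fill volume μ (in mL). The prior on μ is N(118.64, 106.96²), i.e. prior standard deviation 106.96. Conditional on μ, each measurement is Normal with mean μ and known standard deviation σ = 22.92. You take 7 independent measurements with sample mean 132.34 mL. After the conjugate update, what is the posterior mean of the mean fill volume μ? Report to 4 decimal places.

For Normal data with known variance σ², a Normal(μ₀, σ₀²) prior on μ is conjugate. Posterior precision = 1/σ₀² + n/σ²; posterior mean is the precision-weighted average of μ₀ and x̄.
n·x̄ = 7·132.34 = 926.38.
σ₀² = 106.96² = 11440.4416, σ² = 22.92² = 525.3264; σ² + n·σ₀² = 525.3264 + 7·11440.4416 = 80608.4176.
Posterior mean = (μ₀/σ₀² + n·x̄/σ²)/(1/σ₀² + n/σ²) = (σ²·μ₀ + σ₀²·n·x̄)/(σ² + n·σ₀²) = (525.3264·118.64 + 11440.4416·926.38)/80608.4176 = 10660521.013504/80608.4176 = 132.2507.

132.2507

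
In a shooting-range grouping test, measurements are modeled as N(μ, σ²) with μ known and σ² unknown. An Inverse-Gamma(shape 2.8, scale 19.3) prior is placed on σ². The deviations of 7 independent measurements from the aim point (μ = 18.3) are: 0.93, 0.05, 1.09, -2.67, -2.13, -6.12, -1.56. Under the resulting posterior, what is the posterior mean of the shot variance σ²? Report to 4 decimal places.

With known mean μ and an Inverse-Gamma(α, β) prior on σ², the Normal likelihood is conjugate: posterior is Inv-Gamma(α + n/2, β + Σ(xᵢ−μ)²/2).
Σ(xᵢ−μ)² = (0.93)² + (0.05)² + (1.09)² + (-2.67)² + (-2.13)² + (-6.12)² + (-1.56)² = 53.6093.
Posterior: Inv-Gamma(2.8 + 7/2, 19.3 + 53.6093/2) = Inv-Gamma(6.30, 46.10465).
E[σ²|data] = β/(α−1) = 46.10465/5.30 = 8.6990.

8.6990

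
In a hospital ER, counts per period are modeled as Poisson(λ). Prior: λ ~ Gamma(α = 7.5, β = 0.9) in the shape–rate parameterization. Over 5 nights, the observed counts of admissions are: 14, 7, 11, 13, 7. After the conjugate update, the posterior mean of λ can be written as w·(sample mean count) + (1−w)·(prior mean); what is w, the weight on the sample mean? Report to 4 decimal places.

With a Gamma(shape α, rate β) prior, the Poisson likelihood is conjugate: the posterior is Gamma(α + ΣXᵢ, β + n).
Posterior mean = (α₀+S)/(β₀+n) = [n/(β₀+n)]·(S/n) + [β₀/(β₀+n)]·(α₀/β₀), so only n and β₀ enter the weight.
Weight on data w = n/(β₀+n) = 5/(0.9+5) = 5/5.9 = 0.8475.

0.8475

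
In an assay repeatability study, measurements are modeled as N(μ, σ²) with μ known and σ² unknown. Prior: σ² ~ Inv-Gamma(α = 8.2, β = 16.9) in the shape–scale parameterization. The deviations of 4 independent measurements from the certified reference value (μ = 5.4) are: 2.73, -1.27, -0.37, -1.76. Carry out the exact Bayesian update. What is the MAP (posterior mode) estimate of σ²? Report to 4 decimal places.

2.0580

With known mean μ and an Inverse-Gamma(α, β) prior on σ², the Normal likelihood is conjugate: posterior is Inv-Gamma(α + n/2, β + Σ(xᵢ−μ)²/2).
Σ(xᵢ−μ)² = (2.73)² + (-1.27)² + (-0.37)² + (-1.76)² = 12.3003.
Posterior: Inv-Gamma(8.2 + 4/2, 16.9 + 12.3003/2) = Inv-Gamma(10.20, 23.05015).
Mode = β/(α+1) = 23.05015/11.20 = 2.0580.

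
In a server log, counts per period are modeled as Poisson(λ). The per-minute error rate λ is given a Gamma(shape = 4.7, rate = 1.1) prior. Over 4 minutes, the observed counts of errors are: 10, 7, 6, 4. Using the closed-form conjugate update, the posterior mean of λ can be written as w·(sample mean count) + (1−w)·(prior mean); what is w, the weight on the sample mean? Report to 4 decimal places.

0.7843

With a Gamma(shape α, rate β) prior, the Poisson likelihood is conjugate: the posterior is Gamma(α + ΣXᵢ, β + n).
Posterior mean = (α₀+S)/(β₀+n) = [n/(β₀+n)]·(S/n) + [β₀/(β₀+n)]·(α₀/β₀), so only n and β₀ enter the weight.
Weight on data w = n/(β₀+n) = 4/(1.1+4) = 4/5.1 = 0.7843.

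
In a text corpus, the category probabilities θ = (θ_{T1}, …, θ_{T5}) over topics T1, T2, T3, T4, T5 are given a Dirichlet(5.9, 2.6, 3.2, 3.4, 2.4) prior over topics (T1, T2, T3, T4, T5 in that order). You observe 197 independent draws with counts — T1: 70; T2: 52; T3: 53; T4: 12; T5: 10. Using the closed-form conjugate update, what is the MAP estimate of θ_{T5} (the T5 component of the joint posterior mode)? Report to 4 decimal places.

The Dirichlet prior is conjugate to the Multinomial likelihood: each posterior αⱼ = prior αⱼ + observed count nⱼ.
Posterior concentration: (75.9, 54.6, 56.2, 15.4, 12.4), total = 214.5.
Joint mode component: (α_{T5}−1)/(Σα−K) = 11.4/209.5 = 0.0544.

0.0544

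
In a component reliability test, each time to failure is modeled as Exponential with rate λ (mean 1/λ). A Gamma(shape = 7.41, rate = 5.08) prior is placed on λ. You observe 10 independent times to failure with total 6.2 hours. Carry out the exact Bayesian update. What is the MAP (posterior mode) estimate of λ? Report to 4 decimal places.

With a Gamma(shape α, rate β) prior on the exponential rate λ, the posterior after n observations with total T = Σxᵢ is Gamma(α+n, β+T).
Posterior: Gamma(7.41+10, 5.08+6.2) = Gamma(17.41, 11.28).
Mode = (α−1)/β = 1.4548.

1.4548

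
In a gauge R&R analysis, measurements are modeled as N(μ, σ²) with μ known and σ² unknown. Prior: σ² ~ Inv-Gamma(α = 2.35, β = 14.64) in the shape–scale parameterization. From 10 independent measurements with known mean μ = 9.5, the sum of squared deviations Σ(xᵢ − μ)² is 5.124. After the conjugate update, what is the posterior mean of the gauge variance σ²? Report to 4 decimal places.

With known mean μ and an Inverse-Gamma(α, β) prior on σ², the Normal likelihood is conjugate: posterior is Inv-Gamma(α + n/2, β + Σ(xᵢ−μ)²/2).
Posterior: Inv-Gamma(2.35 + 10/2, 14.64 + 5.124/2) = Inv-Gamma(7.35, 17.2020).
E[σ²|data] = β/(α−1) = 17.2020/6.35 = 2.7090.

2.7090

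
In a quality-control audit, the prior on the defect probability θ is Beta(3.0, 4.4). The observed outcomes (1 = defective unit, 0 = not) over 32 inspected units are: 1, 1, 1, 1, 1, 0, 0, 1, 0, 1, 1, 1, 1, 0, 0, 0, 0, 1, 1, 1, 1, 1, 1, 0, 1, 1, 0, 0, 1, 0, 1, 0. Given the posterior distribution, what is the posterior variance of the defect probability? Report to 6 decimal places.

The Beta prior is conjugate to a Binomial/Bernoulli likelihood; the update adds successes to α and failures to β.
Posterior: Beta(α+k, β+n−k) = Beta(3.0+20, 4.4+12) = Beta(23.0, 16.4).
Var = αβ/((α+β)²(α+β+1)) = 23.0·16.4/(39.4²·40.4) = 0.006014.

0.006014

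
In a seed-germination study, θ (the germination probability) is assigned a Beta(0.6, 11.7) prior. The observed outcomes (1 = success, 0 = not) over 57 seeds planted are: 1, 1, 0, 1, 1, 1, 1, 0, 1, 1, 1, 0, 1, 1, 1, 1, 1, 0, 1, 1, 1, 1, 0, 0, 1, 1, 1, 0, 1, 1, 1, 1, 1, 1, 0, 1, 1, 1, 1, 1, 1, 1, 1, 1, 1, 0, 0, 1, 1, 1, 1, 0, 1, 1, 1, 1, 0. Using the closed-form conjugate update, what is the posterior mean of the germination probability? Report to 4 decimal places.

0.6580

The Beta prior is conjugate to a Binomial/Bernoulli likelihood; the update adds successes to α and failures to β.
Posterior: Beta(α+k, β+n−k) = Beta(0.6+45, 11.7+12) = Beta(45.6, 23.7).
Posterior mean = α/(α+β) = 45.6/69.3 = 0.6580.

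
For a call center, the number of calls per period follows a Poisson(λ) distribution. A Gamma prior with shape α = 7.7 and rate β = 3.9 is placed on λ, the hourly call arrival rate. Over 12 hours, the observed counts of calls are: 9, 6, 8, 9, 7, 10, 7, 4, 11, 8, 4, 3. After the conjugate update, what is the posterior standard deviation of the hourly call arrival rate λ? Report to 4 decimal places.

With a Gamma(shape α, rate β) prior, the Poisson likelihood is conjugate: the posterior is Gamma(α + ΣXᵢ, β + n).
Sum of counts S = 86 over n = 12 hours.
Posterior: Gamma(α+S, β+n) = Gamma(7.7+86, 3.9+12) = Gamma(93.7, 15.9).
SD = √α/β = √93.7/15.9 = 0.6088.

0.6088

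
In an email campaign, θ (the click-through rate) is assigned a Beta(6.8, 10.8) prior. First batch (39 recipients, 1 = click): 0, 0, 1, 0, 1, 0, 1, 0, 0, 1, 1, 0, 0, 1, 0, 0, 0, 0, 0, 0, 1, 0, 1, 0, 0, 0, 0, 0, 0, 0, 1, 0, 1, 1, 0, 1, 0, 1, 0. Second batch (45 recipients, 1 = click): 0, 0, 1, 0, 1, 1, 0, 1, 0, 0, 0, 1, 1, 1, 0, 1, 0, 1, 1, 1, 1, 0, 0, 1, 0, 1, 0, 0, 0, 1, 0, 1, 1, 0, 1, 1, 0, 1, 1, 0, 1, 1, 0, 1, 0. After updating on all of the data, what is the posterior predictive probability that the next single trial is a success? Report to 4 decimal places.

0.4311

The Beta prior is conjugate to a Binomial/Bernoulli likelihood; the update adds successes to α and failures to β.
After batch 1: Beta(6.8+13, 10.8+26) = Beta(19.8, 36.8).
After batch 2: Beta(19.8+24, 36.8+21) = Beta(43.8, 57.8).
For a single future Bernoulli trial, P(success | data) = α/(α+β) = 0.4311.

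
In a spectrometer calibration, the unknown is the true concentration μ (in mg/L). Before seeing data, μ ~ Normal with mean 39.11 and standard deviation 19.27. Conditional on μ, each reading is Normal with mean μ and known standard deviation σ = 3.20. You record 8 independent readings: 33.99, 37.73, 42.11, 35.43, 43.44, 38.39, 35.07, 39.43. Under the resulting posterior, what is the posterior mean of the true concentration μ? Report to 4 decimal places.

38.2019

For Normal data with known variance σ², a Normal(μ₀, σ₀²) prior on μ is conjugate. Posterior precision = 1/σ₀² + n/σ²; posterior mean is the precision-weighted average of μ₀ and x̄.
Σxᵢ = 33.99 + 37.73 + 42.11 + 35.43 + 43.44 + 38.39 + 35.07 + 39.43 = 305.59, so n·x̄ = 305.59.
σ₀² = 19.27² = 371.3329, σ² = 3.20² = 10.24; σ² + n·σ₀² = 10.24 + 8·371.3329 = 2980.9032.
Posterior mean = (μ₀/σ₀² + n·x̄/σ²)/(1/σ₀² + n/σ²) = (σ²·μ₀ + σ₀²·n·x̄)/(σ² + n·σ₀²) = (10.24·39.11 + 371.3329·305.59)/2980.9032 = 113876.107311/2980.9032 = 38.2019.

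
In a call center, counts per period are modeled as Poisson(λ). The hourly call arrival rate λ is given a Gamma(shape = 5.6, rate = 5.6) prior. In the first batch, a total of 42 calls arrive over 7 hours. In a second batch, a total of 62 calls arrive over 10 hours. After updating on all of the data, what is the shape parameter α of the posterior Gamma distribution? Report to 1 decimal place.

109.6

With a Gamma(shape α, rate β) prior, the Poisson likelihood is conjugate: the posterior is Gamma(α + ΣXᵢ, β + n).
After batch 1: Gamma(α+S, β+n) = Gamma(5.6+42, 5.6+7) = Gamma(47.6, 12.6).
After batch 2: Gamma(α+S, β+n) = Gamma(47.6+62, 12.6+10) = Gamma(109.6, 22.6).
Posterior α = 109.6.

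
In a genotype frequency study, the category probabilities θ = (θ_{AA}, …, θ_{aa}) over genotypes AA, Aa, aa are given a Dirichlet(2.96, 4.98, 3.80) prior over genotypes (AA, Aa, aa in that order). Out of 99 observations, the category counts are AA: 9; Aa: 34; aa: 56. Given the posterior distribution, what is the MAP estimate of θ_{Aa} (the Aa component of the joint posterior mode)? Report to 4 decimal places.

0.3525

The Dirichlet prior is conjugate to the Multinomial likelihood: each posterior αⱼ = prior αⱼ + observed count nⱼ.
Posterior concentration: (11.96, 38.98, 59.80), total = 110.74.
Joint mode component: (α_{Aa}−1)/(Σα−K) = 37.98/107.74 = 0.3525.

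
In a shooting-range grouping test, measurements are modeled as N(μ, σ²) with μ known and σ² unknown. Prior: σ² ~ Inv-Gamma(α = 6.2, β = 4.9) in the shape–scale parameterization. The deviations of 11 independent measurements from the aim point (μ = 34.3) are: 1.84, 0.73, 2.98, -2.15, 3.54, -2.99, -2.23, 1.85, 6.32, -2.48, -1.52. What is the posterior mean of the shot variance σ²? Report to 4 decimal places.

With known mean μ and an Inverse-Gamma(α, β) prior on σ², the Normal likelihood is conjugate: posterior is Inv-Gamma(α + n/2, β + Σ(xᵢ−μ)²/2).
Σ(xᵢ−μ)² = (1.84)² + (0.73)² + (2.98)² + (-2.15)² + (3.54)² + (-2.99)² + (-2.23)² + (1.85)² + (6.32)² + (-2.48)² + (-1.52)² = 95.6917.
Posterior: Inv-Gamma(6.2 + 11/2, 4.9 + 95.6917/2) = Inv-Gamma(11.70, 52.74585).
E[σ²|data] = β/(α−1) = 52.74585/10.70 = 4.9295.

4.9295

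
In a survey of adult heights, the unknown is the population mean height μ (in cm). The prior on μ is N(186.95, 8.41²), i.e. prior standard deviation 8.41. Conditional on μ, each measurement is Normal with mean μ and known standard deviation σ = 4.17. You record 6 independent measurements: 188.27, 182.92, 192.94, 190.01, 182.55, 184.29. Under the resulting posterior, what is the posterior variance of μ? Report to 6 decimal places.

2.784070

For Normal data with known variance σ², a Normal(μ₀, σ₀²) prior on μ is conjugate. Posterior precision = 1/σ₀² + n/σ²; posterior mean is the precision-weighted average of μ₀ and x̄.
σ₀² = 8.41² = 70.7281, σ² = 4.17² = 17.3889; σ² + n·σ₀² = 17.3889 + 6·70.7281 = 441.7575.
Posterior precision = 1/σ₀² + n/σ² = 1/70.7281 + 6/17.3889 = (σ² + n·σ₀²)/(σ₀²σ²) = 441.7575/(70.7281·17.3889); posterior variance σₙ² = σ₀²σ²/(σ² + n·σ₀²) = 70.7281·17.3889/441.7575 = 2.784070.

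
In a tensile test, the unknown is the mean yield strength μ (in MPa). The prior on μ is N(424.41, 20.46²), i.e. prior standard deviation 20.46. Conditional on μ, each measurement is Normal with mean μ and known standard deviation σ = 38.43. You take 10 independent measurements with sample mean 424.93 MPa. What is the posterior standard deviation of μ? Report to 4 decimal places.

10.4485

For Normal data with known variance σ², a Normal(μ₀, σ₀²) prior on μ is conjugate. Posterior precision = 1/σ₀² + n/σ²; posterior mean is the precision-weighted average of μ₀ and x̄.
σ₀² = 20.46² = 418.6116, σ² = 38.43² = 1476.8649; σ² + n·σ₀² = 1476.8649 + 10·418.6116 = 5662.9809.
Posterior precision = 1/σ₀² + n/σ² = 1/418.6116 + 10/1476.8649 = (σ² + n·σ₀²)/(σ₀²σ²) = 5662.9809/(418.6116·1476.8649); posterior variance σₙ² = σ₀²σ²/(σ² + n·σ₀²) = 418.6116·1476.8649/5662.9809 = 109.170910.
Posterior SD = √σₙ² = √(418.6116·1476.8649/5662.9809) = 10.4485.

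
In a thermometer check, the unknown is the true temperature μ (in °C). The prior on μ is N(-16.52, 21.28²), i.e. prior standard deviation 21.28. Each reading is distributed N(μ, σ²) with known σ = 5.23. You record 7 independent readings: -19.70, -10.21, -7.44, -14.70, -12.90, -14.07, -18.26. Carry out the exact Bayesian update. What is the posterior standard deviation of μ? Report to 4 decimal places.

For Normal data with known variance σ², a Normal(μ₀, σ₀²) prior on μ is conjugate. Posterior precision = 1/σ₀² + n/σ²; posterior mean is the precision-weighted average of μ₀ and x̄.
σ₀² = 21.28² = 452.8384, σ² = 5.23² = 27.3529; σ² + n·σ₀² = 27.3529 + 7·452.8384 = 3197.2217.
Posterior precision = 1/σ₀² + n/σ² = 1/452.8384 + 7/27.3529 = (σ² + n·σ₀²)/(σ₀²σ²) = 3197.2217/(452.8384·27.3529); posterior variance σₙ² = σ₀²σ²/(σ² + n·σ₀²) = 452.8384·27.3529/3197.2217 = 3.874127.
Posterior SD = √σₙ² = √(452.8384·27.3529/3197.2217) = 1.9683.

1.9683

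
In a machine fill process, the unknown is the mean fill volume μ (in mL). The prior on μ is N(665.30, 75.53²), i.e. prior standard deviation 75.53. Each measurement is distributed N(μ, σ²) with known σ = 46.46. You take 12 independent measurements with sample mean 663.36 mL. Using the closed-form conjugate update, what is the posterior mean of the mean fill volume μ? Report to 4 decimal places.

663.4193

For Normal data with known variance σ², a Normal(μ₀, σ₀²) prior on μ is conjugate. Posterior precision = 1/σ₀² + n/σ²; posterior mean is the precision-weighted average of μ₀ and x̄.
n·x̄ = 12·663.36 = 7960.32.
σ₀² = 75.53² = 5704.7809, σ² = 46.46² = 2158.5316; σ² + n·σ₀² = 2158.5316 + 12·5704.7809 = 70615.9024.
Posterior mean = (μ₀/σ₀² + n·x̄/σ²)/(1/σ₀² + n/σ²) = (σ²·μ₀ + σ₀²·n·x̄)/(σ² + n·σ₀²) = (2158.5316·665.30 + 5704.7809·7960.32)/70615.9024 = 46847952.567368/70615.9024 = 663.4193.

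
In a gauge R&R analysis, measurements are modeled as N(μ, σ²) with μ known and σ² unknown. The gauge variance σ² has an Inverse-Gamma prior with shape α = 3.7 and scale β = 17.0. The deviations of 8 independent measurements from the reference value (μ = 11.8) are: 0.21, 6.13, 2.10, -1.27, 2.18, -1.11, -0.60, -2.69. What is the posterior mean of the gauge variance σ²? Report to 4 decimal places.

6.8078

With known mean μ and an Inverse-Gamma(α, β) prior on σ², the Normal likelihood is conjugate: posterior is Inv-Gamma(α + n/2, β + Σ(xᵢ−μ)²/2).
Σ(xᵢ−μ)² = (0.21)² + (6.13)² + (2.10)² + (-1.27)² + (2.18)² + (-1.11)² + (-0.60)² + (-2.69)² = 57.2245.
Posterior: Inv-Gamma(3.7 + 8/2, 17.0 + 57.2245/2) = Inv-Gamma(7.70, 45.61225).
E[σ²|data] = β/(α−1) = 45.61225/6.70 = 6.8078.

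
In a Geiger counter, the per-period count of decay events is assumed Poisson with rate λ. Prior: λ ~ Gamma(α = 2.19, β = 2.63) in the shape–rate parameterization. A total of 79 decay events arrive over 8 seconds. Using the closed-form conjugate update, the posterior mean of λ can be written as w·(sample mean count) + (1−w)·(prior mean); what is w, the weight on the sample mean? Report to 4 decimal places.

With a Gamma(shape α, rate β) prior, the Poisson likelihood is conjugate: the posterior is Gamma(α + ΣXᵢ, β + n).
Posterior mean = (α₀+S)/(β₀+n) = [n/(β₀+n)]·(S/n) + [β₀/(β₀+n)]·(α₀/β₀), so only n and β₀ enter the weight.
Weight on data w = n/(β₀+n) = 8/(2.63+8) = 8/10.63 = 0.7526.

0.7526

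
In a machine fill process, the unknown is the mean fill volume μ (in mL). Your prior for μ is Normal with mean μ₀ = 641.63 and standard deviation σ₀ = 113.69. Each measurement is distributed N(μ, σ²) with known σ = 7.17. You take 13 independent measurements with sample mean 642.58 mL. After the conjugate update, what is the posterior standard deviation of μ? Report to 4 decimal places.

1.9883

For Normal data with known variance σ², a Normal(μ₀, σ₀²) prior on μ is conjugate. Posterior precision = 1/σ₀² + n/σ²; posterior mean is the precision-weighted average of μ₀ and x̄.
σ₀² = 113.69² = 12925.4161, σ² = 7.17² = 51.4089; σ² + n·σ₀² = 51.4089 + 13·12925.4161 = 168081.8182.
Posterior precision = 1/σ₀² + n/σ² = 1/12925.4161 + 13/51.4089 = (σ² + n·σ₀²)/(σ₀²σ²) = 168081.8182/(12925.4161·51.4089); posterior variance σₙ² = σ₀²σ²/(σ² + n·σ₀²) = 12925.4161·51.4089/168081.8182 = 3.953321.
Posterior SD = √σₙ² = √(12925.4161·51.4089/168081.8182) = 1.9883.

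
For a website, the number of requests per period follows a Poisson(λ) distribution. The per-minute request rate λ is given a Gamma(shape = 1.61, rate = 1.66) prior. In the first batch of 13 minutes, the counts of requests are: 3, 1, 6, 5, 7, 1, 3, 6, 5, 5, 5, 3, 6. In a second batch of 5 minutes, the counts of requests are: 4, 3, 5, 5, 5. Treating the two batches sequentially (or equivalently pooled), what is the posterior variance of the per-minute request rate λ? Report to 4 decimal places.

With a Gamma(shape α, rate β) prior, the Poisson likelihood is conjugate: the posterior is Gamma(α + ΣXᵢ, β + n).
Batch 1: sum of counts S = 56 over n = 13 minutes.
After batch 1: Gamma(α+S, β+n) = Gamma(1.61+56, 1.66+13) = Gamma(57.61, 14.66).
Batch 2: sum of counts S = 22 over n = 5 minutes.
After batch 2: Gamma(α+S, β+n) = Gamma(57.61+22, 14.66+5) = Gamma(79.61, 19.66).
Var = α/β² = 79.61/19.66² = 0.2060.

0.2060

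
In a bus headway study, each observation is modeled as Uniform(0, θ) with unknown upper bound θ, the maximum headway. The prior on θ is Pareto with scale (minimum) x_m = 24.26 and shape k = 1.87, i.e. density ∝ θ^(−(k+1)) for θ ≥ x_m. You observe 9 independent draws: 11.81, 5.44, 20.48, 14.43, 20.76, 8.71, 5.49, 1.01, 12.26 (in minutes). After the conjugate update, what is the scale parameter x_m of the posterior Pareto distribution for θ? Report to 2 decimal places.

24.26

A Pareto(scale x_m, shape k) prior on the upper bound θ of Uniform(0, θ) is conjugate: posterior is Pareto(max(x_m, max xᵢ), k + n).
Sample maximum = 20.76; prior scale x_m = 24.26 → posterior scale = max = 24.26.
Posterior shape = 1.87 + 9 = 10.87.
Posterior scale x_m = 24.26.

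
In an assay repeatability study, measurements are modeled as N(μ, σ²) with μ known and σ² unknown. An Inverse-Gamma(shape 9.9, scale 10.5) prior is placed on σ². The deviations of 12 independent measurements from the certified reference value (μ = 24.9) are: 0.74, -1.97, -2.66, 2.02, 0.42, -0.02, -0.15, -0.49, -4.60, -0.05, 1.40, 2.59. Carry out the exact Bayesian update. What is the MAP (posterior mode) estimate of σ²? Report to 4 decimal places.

With known mean μ and an Inverse-Gamma(α, β) prior on σ², the Normal likelihood is conjugate: posterior is Inv-Gamma(α + n/2, β + Σ(xᵢ−μ)²/2).
Σ(xᵢ−μ)² = (0.74)² + (-1.97)² + (-2.66)² + (2.02)² + (0.42)² + (-0.02)² + (-0.15)² + (-0.49)² + (-4.60)² + (-0.05)² + (1.40)² + (2.59)² = 45.8545.
Posterior: Inv-Gamma(9.9 + 12/2, 10.5 + 45.8545/2) = Inv-Gamma(15.90, 33.42725).
Mode = β/(α+1) = 33.42725/16.90 = 1.9779.

1.9779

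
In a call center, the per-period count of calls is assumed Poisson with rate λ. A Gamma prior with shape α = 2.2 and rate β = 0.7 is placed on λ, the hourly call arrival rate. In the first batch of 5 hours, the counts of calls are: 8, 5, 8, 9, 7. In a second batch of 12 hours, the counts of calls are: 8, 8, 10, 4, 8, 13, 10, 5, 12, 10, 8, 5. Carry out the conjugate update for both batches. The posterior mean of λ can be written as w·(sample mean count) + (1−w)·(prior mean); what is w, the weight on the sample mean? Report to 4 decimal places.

0.9605

With a Gamma(shape α, rate β) prior, the Poisson likelihood is conjugate: the posterior is Gamma(α + ΣXᵢ, β + n).
Total number of hours: n = 5 + 12 = 17.
Posterior mean = (α₀+S)/(β₀+n) = [n/(β₀+n)]·(S/n) + [β₀/(β₀+n)]·(α₀/β₀), so only n and β₀ enter the weight.
Weight on data w = n/(β₀+n) = 17/(0.7+17) = 17/17.7 = 0.9605.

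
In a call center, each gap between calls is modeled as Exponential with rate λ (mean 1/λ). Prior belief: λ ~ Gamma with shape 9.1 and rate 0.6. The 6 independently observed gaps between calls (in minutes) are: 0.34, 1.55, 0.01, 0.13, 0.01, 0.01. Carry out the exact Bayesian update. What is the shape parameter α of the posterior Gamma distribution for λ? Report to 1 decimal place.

15.1

With a Gamma(shape α, rate β) prior on the exponential rate λ, the posterior after n observations with total T = Σxᵢ is Gamma(α+n, β+T).
Sum of observations T = 2.05 minutes; n = 6.
Posterior: Gamma(9.1+6, 0.6+2.05) = Gamma(15.1, 2.65).
Posterior α = 15.1.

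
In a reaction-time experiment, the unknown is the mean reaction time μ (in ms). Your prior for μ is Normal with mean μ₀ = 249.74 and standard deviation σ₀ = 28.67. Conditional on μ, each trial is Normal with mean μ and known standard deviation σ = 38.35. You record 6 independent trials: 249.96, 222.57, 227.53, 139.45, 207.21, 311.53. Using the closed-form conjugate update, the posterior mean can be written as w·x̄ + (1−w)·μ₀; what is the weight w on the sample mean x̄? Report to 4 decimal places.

For Normal data with known variance σ², a Normal(μ₀, σ₀²) prior on μ is conjugate. Posterior precision = 1/σ₀² + n/σ²; posterior mean is the precision-weighted average of μ₀ and x̄.
σ₀² = 28.67² = 821.9689, σ² = 38.35² = 1470.7225. Prior precision 1/σ₀² = 1/821.9689; data precision n/σ² = 6/1470.7225.
w = (n/σ²)/(1/σ₀² + n/σ²) = n·σ₀²/(σ² + n·σ₀²) = 6·821.9689/(1470.7225 + 6·821.9689) = 4931.8134/6402.5359 = 0.7703.

0.7703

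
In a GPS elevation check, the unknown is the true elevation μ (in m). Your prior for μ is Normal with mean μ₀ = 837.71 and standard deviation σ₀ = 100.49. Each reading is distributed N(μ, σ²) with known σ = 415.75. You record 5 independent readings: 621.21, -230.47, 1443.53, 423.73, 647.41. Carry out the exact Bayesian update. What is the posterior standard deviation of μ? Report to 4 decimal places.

For Normal data with known variance σ², a Normal(μ₀, σ₀²) prior on μ is conjugate. Posterior precision = 1/σ₀² + n/σ²; posterior mean is the precision-weighted average of μ₀ and x̄.
σ₀² = 100.49² = 10098.2401, σ² = 415.75² = 172848.0625; σ² + n·σ₀² = 172848.0625 + 5·10098.2401 = 223339.263.
Posterior precision = 1/σ₀² + n/σ² = 1/10098.2401 + 5/172848.0625 = (σ² + n·σ₀²)/(σ₀²σ²) = 223339.263/(10098.2401·172848.0625); posterior variance σₙ² = σ₀²σ²/(σ² + n·σ₀²) = 10098.2401·172848.0625/223339.263 = 7815.290570.
Posterior SD = √σₙ² = √(10098.2401·172848.0625/223339.263) = 88.4041.

88.4041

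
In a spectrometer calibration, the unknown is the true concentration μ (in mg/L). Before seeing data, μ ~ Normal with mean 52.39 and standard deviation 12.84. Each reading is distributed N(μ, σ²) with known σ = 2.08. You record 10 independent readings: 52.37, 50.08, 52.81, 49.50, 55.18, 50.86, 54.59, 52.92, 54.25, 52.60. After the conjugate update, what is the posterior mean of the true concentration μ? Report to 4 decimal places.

For Normal data with known variance σ², a Normal(μ₀, σ₀²) prior on μ is conjugate. Posterior precision = 1/σ₀² + n/σ²; posterior mean is the precision-weighted average of μ₀ and x̄.
Σxᵢ = 52.37 + 50.08 + 52.81 + 49.50 + 55.18 + 50.86 + 54.59 + 52.92 + 54.25 + 52.60 = 525.16, so n·x̄ = 525.16.
σ₀² = 12.84² = 164.8656, σ² = 2.08² = 4.3264; σ² + n·σ₀² = 4.3264 + 10·164.8656 = 1652.9824.
Posterior mean = (μ₀/σ₀² + n·x̄/σ²)/(1/σ₀² + n/σ²) = (σ²·μ₀ + σ₀²·n·x̄)/(σ² + n·σ₀²) = (4.3264·52.39 + 164.8656·525.16)/1652.9824 = 86807.478592/1652.9824 = 52.5157.

52.5157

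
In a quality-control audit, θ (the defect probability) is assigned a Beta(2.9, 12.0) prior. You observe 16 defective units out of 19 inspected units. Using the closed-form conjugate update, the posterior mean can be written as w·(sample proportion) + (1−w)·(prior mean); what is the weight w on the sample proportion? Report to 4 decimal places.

The Beta prior is conjugate to a Binomial/Bernoulli likelihood; the update adds successes to α and failures to β.
Posterior mean = (α₀+k)/(α₀+β₀+n) = [n/(α₀+β₀+n)]·(k/n) + [(α₀+β₀)/(α₀+β₀+n)]·α₀/(α₀+β₀), so only n and the prior enter the weight.
The weight on the data is w = n/(α₀+β₀+n) = 19/(2.9+12.0+19) = 19/33.9 = 0.5605.

0.5605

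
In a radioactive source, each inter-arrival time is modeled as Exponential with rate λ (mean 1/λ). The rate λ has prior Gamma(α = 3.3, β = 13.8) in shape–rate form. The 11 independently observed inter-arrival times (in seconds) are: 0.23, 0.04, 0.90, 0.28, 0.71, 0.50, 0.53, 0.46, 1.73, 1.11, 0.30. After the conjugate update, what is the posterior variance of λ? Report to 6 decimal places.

0.033731

With a Gamma(shape α, rate β) prior on the exponential rate λ, the posterior after n observations with total T = Σxᵢ is Gamma(α+n, β+T).
Sum of observations T = 6.79 seconds; n = 11.
Posterior: Gamma(3.3+11, 13.8+6.79) = Gamma(14.3, 20.59).
Var = α/β² = 0.033731.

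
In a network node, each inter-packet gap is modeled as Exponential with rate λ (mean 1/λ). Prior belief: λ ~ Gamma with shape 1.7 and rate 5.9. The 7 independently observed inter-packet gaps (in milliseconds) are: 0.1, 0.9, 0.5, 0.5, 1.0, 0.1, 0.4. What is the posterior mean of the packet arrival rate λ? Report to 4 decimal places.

0.9255

With a Gamma(shape α, rate β) prior on the exponential rate λ, the posterior after n observations with total T = Σxᵢ is Gamma(α+n, β+T).
Sum of observations T = 3.5 milliseconds; n = 7.
Posterior: Gamma(1.7+7, 5.9+3.5) = Gamma(8.7, 9.4).
Posterior mean of λ = α/β = 8.7/9.4 = 0.9255.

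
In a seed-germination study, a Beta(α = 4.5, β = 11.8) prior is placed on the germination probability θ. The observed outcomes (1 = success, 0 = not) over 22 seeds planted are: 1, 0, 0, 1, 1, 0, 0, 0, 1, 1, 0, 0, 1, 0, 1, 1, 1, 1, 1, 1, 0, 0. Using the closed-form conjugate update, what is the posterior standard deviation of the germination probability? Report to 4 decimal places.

The Beta prior is conjugate to a Binomial/Bernoulli likelihood; the update adds successes to α and failures to β.
Posterior: Beta(α+k, β+n−k) = Beta(4.5+12, 11.8+10) = Beta(16.5, 21.8).
Var = αβ/((α+β)²(α+β+1)) = 16.5·21.8/(38.3²·39.3) = 0.00623951; SD = √0.00623951 = 0.0790.

0.0790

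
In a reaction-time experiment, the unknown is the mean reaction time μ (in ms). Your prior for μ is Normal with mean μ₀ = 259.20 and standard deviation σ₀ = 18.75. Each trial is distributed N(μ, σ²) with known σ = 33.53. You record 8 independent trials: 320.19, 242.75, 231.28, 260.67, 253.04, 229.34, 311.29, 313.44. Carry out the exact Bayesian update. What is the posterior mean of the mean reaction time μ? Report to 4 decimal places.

For Normal data with known variance σ², a Normal(μ₀, σ₀²) prior on μ is conjugate. Posterior precision = 1/σ₀² + n/σ²; posterior mean is the precision-weighted average of μ₀ and x̄.
Σxᵢ = 320.19 + 242.75 + 231.28 + 260.67 + 253.04 + 229.34 + 311.29 + 313.44 = 2162, so n·x̄ = 2162.
σ₀² = 18.75² = 351.5625, σ² = 33.53² = 1124.2609; σ² + n·σ₀² = 1124.2609 + 8·351.5625 = 3936.7609.
Posterior mean = (μ₀/σ₀² + n·x̄/σ²)/(1/σ₀² + n/σ²) = (σ²·μ₀ + σ₀²·n·x̄)/(σ² + n·σ₀²) = (1124.2609·259.20 + 351.5625·2162)/3936.7609 = 1051486.55028/3936.7609 = 267.0943.

267.0943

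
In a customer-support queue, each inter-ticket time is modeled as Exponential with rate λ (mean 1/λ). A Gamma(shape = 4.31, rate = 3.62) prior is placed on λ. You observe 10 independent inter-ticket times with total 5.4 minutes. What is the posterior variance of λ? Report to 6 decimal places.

With a Gamma(shape α, rate β) prior on the exponential rate λ, the posterior after n observations with total T = Σxᵢ is Gamma(α+n, β+T).
Posterior: Gamma(4.31+10, 3.62+5.4) = Gamma(14.31, 9.02).
Var = α/β² = 0.175884.

0.175884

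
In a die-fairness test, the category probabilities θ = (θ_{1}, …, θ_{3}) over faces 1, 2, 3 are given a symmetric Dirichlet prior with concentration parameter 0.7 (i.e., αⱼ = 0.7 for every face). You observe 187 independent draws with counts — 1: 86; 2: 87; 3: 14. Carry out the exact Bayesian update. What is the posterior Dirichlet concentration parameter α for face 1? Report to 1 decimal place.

86.7

The Dirichlet prior is conjugate to the Multinomial likelihood: each posterior αⱼ = prior αⱼ + observed count nⱼ.
Posterior concentration: (86.7, 87.7, 14.7), total = 189.1.
α_{1} = 0.7 + 86 = 86.7.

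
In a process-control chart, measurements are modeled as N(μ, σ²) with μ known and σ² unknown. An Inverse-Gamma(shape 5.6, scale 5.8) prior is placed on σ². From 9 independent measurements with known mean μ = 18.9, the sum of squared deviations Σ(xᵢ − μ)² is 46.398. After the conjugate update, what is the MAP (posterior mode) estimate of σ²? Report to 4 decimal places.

2.6125

With known mean μ and an Inverse-Gamma(α, β) prior on σ², the Normal likelihood is conjugate: posterior is Inv-Gamma(α + n/2, β + Σ(xᵢ−μ)²/2).
Posterior: Inv-Gamma(5.6 + 9/2, 5.8 + 46.398/2) = Inv-Gamma(10.10, 28.9990).
Mode = β/(α+1) = 28.9990/11.10 = 2.6125.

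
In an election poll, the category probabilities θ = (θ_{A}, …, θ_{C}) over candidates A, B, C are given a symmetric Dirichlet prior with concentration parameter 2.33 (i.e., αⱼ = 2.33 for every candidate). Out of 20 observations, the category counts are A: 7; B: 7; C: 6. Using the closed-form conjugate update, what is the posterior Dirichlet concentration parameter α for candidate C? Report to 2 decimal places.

8.33

The Dirichlet prior is conjugate to the Multinomial likelihood: each posterior αⱼ = prior αⱼ + observed count nⱼ.
Posterior concentration: (9.33, 9.33, 8.33), total = 26.99.
α_{C} = 2.33 + 6 = 8.33.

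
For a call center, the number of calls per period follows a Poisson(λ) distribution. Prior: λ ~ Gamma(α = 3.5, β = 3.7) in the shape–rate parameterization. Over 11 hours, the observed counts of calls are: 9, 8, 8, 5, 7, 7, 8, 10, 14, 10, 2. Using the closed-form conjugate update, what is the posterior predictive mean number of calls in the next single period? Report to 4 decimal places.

With a Gamma(shape α, rate β) prior, the Poisson likelihood is conjugate: the posterior is Gamma(α + ΣXᵢ, β + n).
Sum of counts S = 88 over n = 11 hours.
Posterior: Gamma(α+S, β+n) = Gamma(3.5+88, 3.7+11) = Gamma(91.5, 14.7).
The predictive distribution for one future period is NegBinom with mean α/β = 6.2245.

6.2245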